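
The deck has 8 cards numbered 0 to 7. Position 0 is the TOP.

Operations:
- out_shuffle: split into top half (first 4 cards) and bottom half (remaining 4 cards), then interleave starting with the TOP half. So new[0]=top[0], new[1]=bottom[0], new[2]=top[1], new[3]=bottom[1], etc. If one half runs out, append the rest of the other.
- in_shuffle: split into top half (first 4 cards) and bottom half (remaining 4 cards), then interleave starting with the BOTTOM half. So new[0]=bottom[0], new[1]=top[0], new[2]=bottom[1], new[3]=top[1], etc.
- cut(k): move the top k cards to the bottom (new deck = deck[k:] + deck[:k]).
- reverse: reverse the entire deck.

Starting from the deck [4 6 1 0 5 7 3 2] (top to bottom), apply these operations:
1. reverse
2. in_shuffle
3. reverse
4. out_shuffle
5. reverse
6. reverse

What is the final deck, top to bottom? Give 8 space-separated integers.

After op 1 (reverse): [2 3 7 5 0 1 6 4]
After op 2 (in_shuffle): [0 2 1 3 6 7 4 5]
After op 3 (reverse): [5 4 7 6 3 1 2 0]
After op 4 (out_shuffle): [5 3 4 1 7 2 6 0]
After op 5 (reverse): [0 6 2 7 1 4 3 5]
After op 6 (reverse): [5 3 4 1 7 2 6 0]

Answer: 5 3 4 1 7 2 6 0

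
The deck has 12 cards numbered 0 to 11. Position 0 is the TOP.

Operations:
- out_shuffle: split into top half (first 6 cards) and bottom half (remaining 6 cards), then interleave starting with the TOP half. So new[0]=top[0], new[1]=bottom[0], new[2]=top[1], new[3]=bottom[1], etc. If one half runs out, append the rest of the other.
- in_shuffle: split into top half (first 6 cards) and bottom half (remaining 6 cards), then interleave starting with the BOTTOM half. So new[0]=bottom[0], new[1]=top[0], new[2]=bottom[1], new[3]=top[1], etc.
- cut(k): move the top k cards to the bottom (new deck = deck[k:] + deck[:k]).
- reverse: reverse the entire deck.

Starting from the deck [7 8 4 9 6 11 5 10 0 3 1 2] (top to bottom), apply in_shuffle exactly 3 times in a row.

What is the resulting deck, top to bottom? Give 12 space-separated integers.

After op 1 (in_shuffle): [5 7 10 8 0 4 3 9 1 6 2 11]
After op 2 (in_shuffle): [3 5 9 7 1 10 6 8 2 0 11 4]
After op 3 (in_shuffle): [6 3 8 5 2 9 0 7 11 1 4 10]

Answer: 6 3 8 5 2 9 0 7 11 1 4 10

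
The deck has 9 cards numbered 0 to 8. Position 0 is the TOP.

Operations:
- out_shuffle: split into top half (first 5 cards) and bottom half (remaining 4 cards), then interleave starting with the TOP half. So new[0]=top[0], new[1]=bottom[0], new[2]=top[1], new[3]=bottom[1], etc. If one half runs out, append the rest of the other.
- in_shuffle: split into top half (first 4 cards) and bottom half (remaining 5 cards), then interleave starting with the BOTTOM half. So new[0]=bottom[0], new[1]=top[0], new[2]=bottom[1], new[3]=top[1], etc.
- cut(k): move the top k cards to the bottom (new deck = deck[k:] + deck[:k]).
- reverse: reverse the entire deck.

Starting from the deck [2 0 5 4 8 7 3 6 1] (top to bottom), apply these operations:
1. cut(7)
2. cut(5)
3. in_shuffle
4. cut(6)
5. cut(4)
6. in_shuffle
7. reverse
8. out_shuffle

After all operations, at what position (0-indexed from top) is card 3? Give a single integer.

Answer: 8

Derivation:
After op 1 (cut(7)): [6 1 2 0 5 4 8 7 3]
After op 2 (cut(5)): [4 8 7 3 6 1 2 0 5]
After op 3 (in_shuffle): [6 4 1 8 2 7 0 3 5]
After op 4 (cut(6)): [0 3 5 6 4 1 8 2 7]
After op 5 (cut(4)): [4 1 8 2 7 0 3 5 6]
After op 6 (in_shuffle): [7 4 0 1 3 8 5 2 6]
After op 7 (reverse): [6 2 5 8 3 1 0 4 7]
After op 8 (out_shuffle): [6 1 2 0 5 4 8 7 3]
Card 3 is at position 8.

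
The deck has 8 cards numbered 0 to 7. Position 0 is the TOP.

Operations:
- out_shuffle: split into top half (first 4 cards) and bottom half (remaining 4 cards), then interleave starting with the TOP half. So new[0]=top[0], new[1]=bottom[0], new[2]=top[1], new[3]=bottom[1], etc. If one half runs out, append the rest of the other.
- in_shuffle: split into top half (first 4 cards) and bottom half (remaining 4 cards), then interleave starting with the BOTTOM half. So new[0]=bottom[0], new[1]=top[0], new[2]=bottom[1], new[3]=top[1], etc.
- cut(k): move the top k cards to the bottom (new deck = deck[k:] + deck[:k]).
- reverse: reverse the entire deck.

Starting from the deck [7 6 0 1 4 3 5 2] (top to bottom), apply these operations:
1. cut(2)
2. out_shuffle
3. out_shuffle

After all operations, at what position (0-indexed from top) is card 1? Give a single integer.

Answer: 4

Derivation:
After op 1 (cut(2)): [0 1 4 3 5 2 7 6]
After op 2 (out_shuffle): [0 5 1 2 4 7 3 6]
After op 3 (out_shuffle): [0 4 5 7 1 3 2 6]
Card 1 is at position 4.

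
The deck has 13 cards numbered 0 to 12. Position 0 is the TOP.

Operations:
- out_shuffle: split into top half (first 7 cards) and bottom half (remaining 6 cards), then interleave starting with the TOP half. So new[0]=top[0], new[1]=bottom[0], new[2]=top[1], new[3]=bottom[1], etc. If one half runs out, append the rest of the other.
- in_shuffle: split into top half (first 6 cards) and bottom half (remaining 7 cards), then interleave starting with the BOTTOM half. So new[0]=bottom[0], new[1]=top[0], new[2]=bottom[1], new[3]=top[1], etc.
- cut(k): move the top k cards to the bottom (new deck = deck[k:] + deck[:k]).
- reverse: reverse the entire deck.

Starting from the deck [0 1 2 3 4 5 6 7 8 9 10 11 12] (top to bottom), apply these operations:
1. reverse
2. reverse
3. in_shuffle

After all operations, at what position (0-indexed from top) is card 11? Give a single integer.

After op 1 (reverse): [12 11 10 9 8 7 6 5 4 3 2 1 0]
After op 2 (reverse): [0 1 2 3 4 5 6 7 8 9 10 11 12]
After op 3 (in_shuffle): [6 0 7 1 8 2 9 3 10 4 11 5 12]
Card 11 is at position 10.

Answer: 10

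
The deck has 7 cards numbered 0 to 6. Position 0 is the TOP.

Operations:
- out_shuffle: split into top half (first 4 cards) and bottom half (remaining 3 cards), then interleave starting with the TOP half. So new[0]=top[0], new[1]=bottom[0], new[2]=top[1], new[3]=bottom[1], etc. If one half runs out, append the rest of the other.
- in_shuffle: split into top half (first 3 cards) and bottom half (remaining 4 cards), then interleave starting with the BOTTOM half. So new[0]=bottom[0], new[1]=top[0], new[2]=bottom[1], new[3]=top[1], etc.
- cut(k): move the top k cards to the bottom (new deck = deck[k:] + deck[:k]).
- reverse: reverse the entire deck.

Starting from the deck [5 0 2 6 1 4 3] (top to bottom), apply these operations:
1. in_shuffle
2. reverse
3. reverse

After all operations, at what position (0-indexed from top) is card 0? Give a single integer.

After op 1 (in_shuffle): [6 5 1 0 4 2 3]
After op 2 (reverse): [3 2 4 0 1 5 6]
After op 3 (reverse): [6 5 1 0 4 2 3]
Card 0 is at position 3.

Answer: 3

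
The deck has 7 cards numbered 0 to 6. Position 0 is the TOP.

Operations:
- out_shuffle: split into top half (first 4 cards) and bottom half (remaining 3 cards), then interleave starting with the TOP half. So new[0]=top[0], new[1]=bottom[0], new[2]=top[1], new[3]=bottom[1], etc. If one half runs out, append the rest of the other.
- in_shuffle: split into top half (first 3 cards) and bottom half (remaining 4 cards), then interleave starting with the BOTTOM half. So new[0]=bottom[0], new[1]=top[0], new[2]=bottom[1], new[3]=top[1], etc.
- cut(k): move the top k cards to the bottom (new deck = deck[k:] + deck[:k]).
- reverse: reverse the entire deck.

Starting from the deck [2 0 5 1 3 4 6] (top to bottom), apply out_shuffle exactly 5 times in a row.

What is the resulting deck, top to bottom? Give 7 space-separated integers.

Answer: 2 5 3 6 0 1 4

Derivation:
After op 1 (out_shuffle): [2 3 0 4 5 6 1]
After op 2 (out_shuffle): [2 5 3 6 0 1 4]
After op 3 (out_shuffle): [2 0 5 1 3 4 6]
After op 4 (out_shuffle): [2 3 0 4 5 6 1]
After op 5 (out_shuffle): [2 5 3 6 0 1 4]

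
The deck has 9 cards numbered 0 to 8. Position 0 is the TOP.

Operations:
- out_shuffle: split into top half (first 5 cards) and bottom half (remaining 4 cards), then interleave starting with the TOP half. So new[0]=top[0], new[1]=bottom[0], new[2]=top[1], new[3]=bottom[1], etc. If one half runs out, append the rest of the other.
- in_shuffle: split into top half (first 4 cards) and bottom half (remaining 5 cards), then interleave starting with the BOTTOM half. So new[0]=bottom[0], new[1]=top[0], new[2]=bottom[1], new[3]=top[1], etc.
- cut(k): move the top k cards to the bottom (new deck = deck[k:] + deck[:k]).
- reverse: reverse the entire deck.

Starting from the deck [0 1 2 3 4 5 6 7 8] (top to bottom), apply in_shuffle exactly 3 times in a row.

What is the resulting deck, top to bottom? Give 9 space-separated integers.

After op 1 (in_shuffle): [4 0 5 1 6 2 7 3 8]
After op 2 (in_shuffle): [6 4 2 0 7 5 3 1 8]
After op 3 (in_shuffle): [7 6 5 4 3 2 1 0 8]

Answer: 7 6 5 4 3 2 1 0 8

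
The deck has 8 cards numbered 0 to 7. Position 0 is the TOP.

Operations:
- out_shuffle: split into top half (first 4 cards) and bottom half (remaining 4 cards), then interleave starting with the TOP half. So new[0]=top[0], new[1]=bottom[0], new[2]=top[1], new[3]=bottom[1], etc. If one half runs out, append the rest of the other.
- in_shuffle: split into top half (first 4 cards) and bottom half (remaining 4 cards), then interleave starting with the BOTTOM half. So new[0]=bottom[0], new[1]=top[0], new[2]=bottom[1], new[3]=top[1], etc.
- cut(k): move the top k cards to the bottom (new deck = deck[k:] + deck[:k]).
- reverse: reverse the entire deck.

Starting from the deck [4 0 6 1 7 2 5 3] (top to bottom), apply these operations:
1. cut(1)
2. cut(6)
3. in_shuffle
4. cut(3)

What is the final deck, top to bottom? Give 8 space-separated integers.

Answer: 4 2 0 5 6 1 3 7

Derivation:
After op 1 (cut(1)): [0 6 1 7 2 5 3 4]
After op 2 (cut(6)): [3 4 0 6 1 7 2 5]
After op 3 (in_shuffle): [1 3 7 4 2 0 5 6]
After op 4 (cut(3)): [4 2 0 5 6 1 3 7]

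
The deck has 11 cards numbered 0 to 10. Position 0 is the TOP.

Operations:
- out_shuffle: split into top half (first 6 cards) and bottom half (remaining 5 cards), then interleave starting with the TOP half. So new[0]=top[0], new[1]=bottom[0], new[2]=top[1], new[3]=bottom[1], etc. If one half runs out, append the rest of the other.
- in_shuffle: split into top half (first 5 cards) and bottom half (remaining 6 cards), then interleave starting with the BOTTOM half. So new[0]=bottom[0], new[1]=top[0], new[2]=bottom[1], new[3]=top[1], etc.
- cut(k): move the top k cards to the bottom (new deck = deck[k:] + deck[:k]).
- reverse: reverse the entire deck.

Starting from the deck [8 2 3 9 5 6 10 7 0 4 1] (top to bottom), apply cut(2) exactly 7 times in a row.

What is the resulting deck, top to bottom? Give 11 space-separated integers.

Answer: 9 5 6 10 7 0 4 1 8 2 3

Derivation:
After op 1 (cut(2)): [3 9 5 6 10 7 0 4 1 8 2]
After op 2 (cut(2)): [5 6 10 7 0 4 1 8 2 3 9]
After op 3 (cut(2)): [10 7 0 4 1 8 2 3 9 5 6]
After op 4 (cut(2)): [0 4 1 8 2 3 9 5 6 10 7]
After op 5 (cut(2)): [1 8 2 3 9 5 6 10 7 0 4]
After op 6 (cut(2)): [2 3 9 5 6 10 7 0 4 1 8]
After op 7 (cut(2)): [9 5 6 10 7 0 4 1 8 2 3]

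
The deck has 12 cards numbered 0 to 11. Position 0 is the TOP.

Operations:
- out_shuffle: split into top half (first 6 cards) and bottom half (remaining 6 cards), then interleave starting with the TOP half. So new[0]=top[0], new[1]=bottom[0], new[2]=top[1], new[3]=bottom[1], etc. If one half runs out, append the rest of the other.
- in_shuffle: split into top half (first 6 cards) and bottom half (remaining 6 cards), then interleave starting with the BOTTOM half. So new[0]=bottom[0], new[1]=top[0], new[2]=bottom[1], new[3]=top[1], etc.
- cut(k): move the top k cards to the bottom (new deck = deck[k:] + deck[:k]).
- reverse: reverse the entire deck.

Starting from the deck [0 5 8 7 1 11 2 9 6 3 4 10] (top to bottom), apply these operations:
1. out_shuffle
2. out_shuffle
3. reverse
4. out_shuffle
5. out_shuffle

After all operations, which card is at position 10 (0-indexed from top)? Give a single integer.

Answer: 3

Derivation:
After op 1 (out_shuffle): [0 2 5 9 8 6 7 3 1 4 11 10]
After op 2 (out_shuffle): [0 7 2 3 5 1 9 4 8 11 6 10]
After op 3 (reverse): [10 6 11 8 4 9 1 5 3 2 7 0]
After op 4 (out_shuffle): [10 1 6 5 11 3 8 2 4 7 9 0]
After op 5 (out_shuffle): [10 8 1 2 6 4 5 7 11 9 3 0]
Position 10: card 3.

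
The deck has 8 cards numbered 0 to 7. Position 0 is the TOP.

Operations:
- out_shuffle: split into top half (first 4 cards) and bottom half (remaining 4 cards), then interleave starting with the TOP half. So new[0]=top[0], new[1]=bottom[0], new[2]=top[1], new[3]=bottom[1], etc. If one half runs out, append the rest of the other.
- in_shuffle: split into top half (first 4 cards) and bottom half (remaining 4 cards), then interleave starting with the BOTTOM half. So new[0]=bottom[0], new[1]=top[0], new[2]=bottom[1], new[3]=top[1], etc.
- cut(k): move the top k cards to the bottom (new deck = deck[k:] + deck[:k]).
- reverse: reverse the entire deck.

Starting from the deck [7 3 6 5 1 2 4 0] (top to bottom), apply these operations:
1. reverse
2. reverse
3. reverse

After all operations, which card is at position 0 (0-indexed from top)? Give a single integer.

Answer: 0

Derivation:
After op 1 (reverse): [0 4 2 1 5 6 3 7]
After op 2 (reverse): [7 3 6 5 1 2 4 0]
After op 3 (reverse): [0 4 2 1 5 6 3 7]
Position 0: card 0.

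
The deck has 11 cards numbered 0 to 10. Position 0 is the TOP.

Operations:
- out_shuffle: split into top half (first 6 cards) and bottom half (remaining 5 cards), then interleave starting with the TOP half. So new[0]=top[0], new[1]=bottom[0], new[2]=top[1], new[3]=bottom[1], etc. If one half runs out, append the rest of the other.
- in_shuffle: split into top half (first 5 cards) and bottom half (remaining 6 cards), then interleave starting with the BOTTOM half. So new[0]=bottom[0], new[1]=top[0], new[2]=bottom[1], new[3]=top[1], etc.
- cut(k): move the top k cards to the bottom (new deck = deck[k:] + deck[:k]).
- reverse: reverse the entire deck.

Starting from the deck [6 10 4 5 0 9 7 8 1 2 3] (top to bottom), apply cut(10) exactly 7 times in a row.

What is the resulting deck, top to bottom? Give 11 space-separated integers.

Answer: 0 9 7 8 1 2 3 6 10 4 5

Derivation:
After op 1 (cut(10)): [3 6 10 4 5 0 9 7 8 1 2]
After op 2 (cut(10)): [2 3 6 10 4 5 0 9 7 8 1]
After op 3 (cut(10)): [1 2 3 6 10 4 5 0 9 7 8]
After op 4 (cut(10)): [8 1 2 3 6 10 4 5 0 9 7]
After op 5 (cut(10)): [7 8 1 2 3 6 10 4 5 0 9]
After op 6 (cut(10)): [9 7 8 1 2 3 6 10 4 5 0]
After op 7 (cut(10)): [0 9 7 8 1 2 3 6 10 4 5]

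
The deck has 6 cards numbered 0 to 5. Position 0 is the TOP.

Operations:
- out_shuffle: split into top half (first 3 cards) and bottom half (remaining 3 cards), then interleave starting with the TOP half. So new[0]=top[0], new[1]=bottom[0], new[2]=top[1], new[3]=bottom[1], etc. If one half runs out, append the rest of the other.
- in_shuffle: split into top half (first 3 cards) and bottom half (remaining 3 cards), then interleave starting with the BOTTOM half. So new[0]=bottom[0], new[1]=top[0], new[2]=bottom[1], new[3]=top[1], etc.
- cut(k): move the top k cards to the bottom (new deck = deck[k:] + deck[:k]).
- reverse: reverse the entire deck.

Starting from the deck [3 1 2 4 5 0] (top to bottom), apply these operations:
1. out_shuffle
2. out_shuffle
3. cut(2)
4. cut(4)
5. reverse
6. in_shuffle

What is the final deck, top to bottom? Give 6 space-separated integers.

After op 1 (out_shuffle): [3 4 1 5 2 0]
After op 2 (out_shuffle): [3 5 4 2 1 0]
After op 3 (cut(2)): [4 2 1 0 3 5]
After op 4 (cut(4)): [3 5 4 2 1 0]
After op 5 (reverse): [0 1 2 4 5 3]
After op 6 (in_shuffle): [4 0 5 1 3 2]

Answer: 4 0 5 1 3 2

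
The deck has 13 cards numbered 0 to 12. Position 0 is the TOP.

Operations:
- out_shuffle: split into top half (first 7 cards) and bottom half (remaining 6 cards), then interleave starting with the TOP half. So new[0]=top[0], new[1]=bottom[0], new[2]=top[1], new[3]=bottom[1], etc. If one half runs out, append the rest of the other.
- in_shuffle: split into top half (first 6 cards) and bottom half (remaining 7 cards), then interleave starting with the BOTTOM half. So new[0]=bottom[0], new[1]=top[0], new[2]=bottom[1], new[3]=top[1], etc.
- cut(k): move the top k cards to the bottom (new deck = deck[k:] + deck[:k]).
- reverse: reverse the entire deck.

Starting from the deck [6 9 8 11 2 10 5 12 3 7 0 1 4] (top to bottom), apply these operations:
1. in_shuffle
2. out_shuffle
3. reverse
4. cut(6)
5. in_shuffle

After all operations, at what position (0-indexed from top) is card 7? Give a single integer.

After op 1 (in_shuffle): [5 6 12 9 3 8 7 11 0 2 1 10 4]
After op 2 (out_shuffle): [5 11 6 0 12 2 9 1 3 10 8 4 7]
After op 3 (reverse): [7 4 8 10 3 1 9 2 12 0 6 11 5]
After op 4 (cut(6)): [9 2 12 0 6 11 5 7 4 8 10 3 1]
After op 5 (in_shuffle): [5 9 7 2 4 12 8 0 10 6 3 11 1]
Card 7 is at position 2.

Answer: 2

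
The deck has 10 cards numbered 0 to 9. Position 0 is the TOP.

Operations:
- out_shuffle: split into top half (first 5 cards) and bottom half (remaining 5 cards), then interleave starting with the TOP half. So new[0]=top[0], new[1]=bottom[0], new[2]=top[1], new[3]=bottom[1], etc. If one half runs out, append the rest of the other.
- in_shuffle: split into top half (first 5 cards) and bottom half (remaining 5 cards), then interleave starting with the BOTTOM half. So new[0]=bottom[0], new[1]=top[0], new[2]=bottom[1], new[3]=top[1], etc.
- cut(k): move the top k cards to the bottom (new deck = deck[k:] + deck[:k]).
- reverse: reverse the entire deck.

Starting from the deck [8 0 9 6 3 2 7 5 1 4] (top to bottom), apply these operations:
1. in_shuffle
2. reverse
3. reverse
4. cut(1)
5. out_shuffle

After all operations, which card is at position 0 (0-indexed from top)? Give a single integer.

Answer: 8

Derivation:
After op 1 (in_shuffle): [2 8 7 0 5 9 1 6 4 3]
After op 2 (reverse): [3 4 6 1 9 5 0 7 8 2]
After op 3 (reverse): [2 8 7 0 5 9 1 6 4 3]
After op 4 (cut(1)): [8 7 0 5 9 1 6 4 3 2]
After op 5 (out_shuffle): [8 1 7 6 0 4 5 3 9 2]
Position 0: card 8.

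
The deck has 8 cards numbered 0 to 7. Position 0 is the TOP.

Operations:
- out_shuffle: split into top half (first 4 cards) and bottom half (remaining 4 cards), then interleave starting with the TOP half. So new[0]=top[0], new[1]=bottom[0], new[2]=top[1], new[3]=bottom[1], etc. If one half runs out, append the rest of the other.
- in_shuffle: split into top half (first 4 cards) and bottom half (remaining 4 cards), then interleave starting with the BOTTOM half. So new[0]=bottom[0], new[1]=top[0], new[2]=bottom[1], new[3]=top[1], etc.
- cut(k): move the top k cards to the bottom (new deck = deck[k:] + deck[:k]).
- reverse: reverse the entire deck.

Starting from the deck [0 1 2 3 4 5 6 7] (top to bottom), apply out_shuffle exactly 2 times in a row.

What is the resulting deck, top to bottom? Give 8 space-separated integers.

Answer: 0 2 4 6 1 3 5 7

Derivation:
After op 1 (out_shuffle): [0 4 1 5 2 6 3 7]
After op 2 (out_shuffle): [0 2 4 6 1 3 5 7]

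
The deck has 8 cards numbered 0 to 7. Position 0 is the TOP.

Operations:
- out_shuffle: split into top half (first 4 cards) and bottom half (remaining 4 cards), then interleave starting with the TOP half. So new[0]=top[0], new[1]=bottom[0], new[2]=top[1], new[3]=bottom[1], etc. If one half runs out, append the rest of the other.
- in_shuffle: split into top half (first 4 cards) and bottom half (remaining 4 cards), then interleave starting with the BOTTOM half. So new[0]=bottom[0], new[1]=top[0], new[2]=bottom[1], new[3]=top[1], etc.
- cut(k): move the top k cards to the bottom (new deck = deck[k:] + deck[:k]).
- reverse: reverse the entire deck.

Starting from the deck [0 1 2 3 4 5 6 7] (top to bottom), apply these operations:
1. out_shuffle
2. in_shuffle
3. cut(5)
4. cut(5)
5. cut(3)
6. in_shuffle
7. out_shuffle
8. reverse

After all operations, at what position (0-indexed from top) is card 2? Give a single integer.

Answer: 0

Derivation:
After op 1 (out_shuffle): [0 4 1 5 2 6 3 7]
After op 2 (in_shuffle): [2 0 6 4 3 1 7 5]
After op 3 (cut(5)): [1 7 5 2 0 6 4 3]
After op 4 (cut(5)): [6 4 3 1 7 5 2 0]
After op 5 (cut(3)): [1 7 5 2 0 6 4 3]
After op 6 (in_shuffle): [0 1 6 7 4 5 3 2]
After op 7 (out_shuffle): [0 4 1 5 6 3 7 2]
After op 8 (reverse): [2 7 3 6 5 1 4 0]
Card 2 is at position 0.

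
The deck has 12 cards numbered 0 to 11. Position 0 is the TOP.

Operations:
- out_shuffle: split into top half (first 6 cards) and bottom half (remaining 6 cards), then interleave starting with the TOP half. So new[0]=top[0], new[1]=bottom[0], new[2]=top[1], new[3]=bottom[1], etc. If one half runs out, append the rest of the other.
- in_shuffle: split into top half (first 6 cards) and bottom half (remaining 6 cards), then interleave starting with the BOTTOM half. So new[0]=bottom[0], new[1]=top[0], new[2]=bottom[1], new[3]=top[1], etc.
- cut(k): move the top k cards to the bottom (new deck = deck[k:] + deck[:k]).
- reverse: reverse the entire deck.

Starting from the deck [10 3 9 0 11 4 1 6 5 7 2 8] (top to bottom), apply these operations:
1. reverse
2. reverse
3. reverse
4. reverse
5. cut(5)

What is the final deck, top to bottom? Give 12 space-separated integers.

Answer: 4 1 6 5 7 2 8 10 3 9 0 11

Derivation:
After op 1 (reverse): [8 2 7 5 6 1 4 11 0 9 3 10]
After op 2 (reverse): [10 3 9 0 11 4 1 6 5 7 2 8]
After op 3 (reverse): [8 2 7 5 6 1 4 11 0 9 3 10]
After op 4 (reverse): [10 3 9 0 11 4 1 6 5 7 2 8]
After op 5 (cut(5)): [4 1 6 5 7 2 8 10 3 9 0 11]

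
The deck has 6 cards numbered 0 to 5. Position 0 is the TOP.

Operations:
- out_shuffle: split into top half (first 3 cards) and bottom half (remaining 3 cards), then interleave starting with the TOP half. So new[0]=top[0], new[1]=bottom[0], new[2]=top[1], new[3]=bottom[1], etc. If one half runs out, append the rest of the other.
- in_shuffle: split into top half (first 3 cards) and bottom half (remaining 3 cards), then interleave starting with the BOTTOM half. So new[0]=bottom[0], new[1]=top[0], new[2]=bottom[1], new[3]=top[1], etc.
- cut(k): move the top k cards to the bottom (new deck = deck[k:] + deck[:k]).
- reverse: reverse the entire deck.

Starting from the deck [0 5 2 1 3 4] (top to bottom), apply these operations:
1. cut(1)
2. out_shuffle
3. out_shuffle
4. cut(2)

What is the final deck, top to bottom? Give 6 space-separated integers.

Answer: 3 1 2 0 5 4

Derivation:
After op 1 (cut(1)): [5 2 1 3 4 0]
After op 2 (out_shuffle): [5 3 2 4 1 0]
After op 3 (out_shuffle): [5 4 3 1 2 0]
After op 4 (cut(2)): [3 1 2 0 5 4]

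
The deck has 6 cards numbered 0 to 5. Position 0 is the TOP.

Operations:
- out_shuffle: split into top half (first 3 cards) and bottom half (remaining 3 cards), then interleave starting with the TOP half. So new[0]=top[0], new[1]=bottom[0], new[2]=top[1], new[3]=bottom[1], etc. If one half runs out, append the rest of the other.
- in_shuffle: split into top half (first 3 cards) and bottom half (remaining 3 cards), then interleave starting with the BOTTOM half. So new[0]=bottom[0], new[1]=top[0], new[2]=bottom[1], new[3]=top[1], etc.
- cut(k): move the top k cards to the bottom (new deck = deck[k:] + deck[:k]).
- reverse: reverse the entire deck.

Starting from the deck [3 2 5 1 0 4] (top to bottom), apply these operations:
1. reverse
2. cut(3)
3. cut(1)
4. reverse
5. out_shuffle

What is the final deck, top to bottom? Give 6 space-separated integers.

Answer: 5 4 1 3 0 2

Derivation:
After op 1 (reverse): [4 0 1 5 2 3]
After op 2 (cut(3)): [5 2 3 4 0 1]
After op 3 (cut(1)): [2 3 4 0 1 5]
After op 4 (reverse): [5 1 0 4 3 2]
After op 5 (out_shuffle): [5 4 1 3 0 2]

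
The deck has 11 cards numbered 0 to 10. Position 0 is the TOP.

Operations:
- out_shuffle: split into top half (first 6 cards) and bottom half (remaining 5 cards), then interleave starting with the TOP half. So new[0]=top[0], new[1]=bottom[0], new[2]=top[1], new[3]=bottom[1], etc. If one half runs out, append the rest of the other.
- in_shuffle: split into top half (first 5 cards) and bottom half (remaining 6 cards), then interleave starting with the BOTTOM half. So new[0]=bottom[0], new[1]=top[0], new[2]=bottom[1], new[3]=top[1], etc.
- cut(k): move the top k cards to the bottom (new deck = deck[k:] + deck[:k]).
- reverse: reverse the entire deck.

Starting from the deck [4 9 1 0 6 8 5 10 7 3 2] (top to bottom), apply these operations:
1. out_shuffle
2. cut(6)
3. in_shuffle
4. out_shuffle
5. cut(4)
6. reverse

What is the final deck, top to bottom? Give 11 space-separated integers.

Answer: 2 0 10 4 6 7 9 8 3 1 5

Derivation:
After op 1 (out_shuffle): [4 5 9 10 1 7 0 3 6 2 8]
After op 2 (cut(6)): [0 3 6 2 8 4 5 9 10 1 7]
After op 3 (in_shuffle): [4 0 5 3 9 6 10 2 1 8 7]
After op 4 (out_shuffle): [4 10 0 2 5 1 3 8 9 7 6]
After op 5 (cut(4)): [5 1 3 8 9 7 6 4 10 0 2]
After op 6 (reverse): [2 0 10 4 6 7 9 8 3 1 5]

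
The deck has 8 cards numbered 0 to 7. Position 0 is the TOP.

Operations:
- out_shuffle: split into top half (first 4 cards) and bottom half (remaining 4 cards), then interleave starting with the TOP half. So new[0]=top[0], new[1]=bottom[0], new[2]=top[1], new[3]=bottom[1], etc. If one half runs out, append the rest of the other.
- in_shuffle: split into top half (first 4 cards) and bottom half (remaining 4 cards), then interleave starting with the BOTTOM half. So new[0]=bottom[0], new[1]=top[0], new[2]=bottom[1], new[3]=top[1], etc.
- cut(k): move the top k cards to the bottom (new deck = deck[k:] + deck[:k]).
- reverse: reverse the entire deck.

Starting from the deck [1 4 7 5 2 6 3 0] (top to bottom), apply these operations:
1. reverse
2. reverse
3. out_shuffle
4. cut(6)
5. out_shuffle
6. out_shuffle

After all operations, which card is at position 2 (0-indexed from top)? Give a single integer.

Answer: 4

Derivation:
After op 1 (reverse): [0 3 6 2 5 7 4 1]
After op 2 (reverse): [1 4 7 5 2 6 3 0]
After op 3 (out_shuffle): [1 2 4 6 7 3 5 0]
After op 4 (cut(6)): [5 0 1 2 4 6 7 3]
After op 5 (out_shuffle): [5 4 0 6 1 7 2 3]
After op 6 (out_shuffle): [5 1 4 7 0 2 6 3]
Position 2: card 4.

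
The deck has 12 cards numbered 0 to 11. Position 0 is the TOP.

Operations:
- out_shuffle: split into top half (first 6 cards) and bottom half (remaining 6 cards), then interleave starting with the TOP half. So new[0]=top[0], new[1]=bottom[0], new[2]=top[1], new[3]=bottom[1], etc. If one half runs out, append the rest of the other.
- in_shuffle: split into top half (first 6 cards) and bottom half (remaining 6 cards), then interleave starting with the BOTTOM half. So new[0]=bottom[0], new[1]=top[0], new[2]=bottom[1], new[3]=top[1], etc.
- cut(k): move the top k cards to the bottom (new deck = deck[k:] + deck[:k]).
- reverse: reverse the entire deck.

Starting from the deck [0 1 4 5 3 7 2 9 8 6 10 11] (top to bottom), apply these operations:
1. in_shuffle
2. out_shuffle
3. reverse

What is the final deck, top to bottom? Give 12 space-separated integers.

After op 1 (in_shuffle): [2 0 9 1 8 4 6 5 10 3 11 7]
After op 2 (out_shuffle): [2 6 0 5 9 10 1 3 8 11 4 7]
After op 3 (reverse): [7 4 11 8 3 1 10 9 5 0 6 2]

Answer: 7 4 11 8 3 1 10 9 5 0 6 2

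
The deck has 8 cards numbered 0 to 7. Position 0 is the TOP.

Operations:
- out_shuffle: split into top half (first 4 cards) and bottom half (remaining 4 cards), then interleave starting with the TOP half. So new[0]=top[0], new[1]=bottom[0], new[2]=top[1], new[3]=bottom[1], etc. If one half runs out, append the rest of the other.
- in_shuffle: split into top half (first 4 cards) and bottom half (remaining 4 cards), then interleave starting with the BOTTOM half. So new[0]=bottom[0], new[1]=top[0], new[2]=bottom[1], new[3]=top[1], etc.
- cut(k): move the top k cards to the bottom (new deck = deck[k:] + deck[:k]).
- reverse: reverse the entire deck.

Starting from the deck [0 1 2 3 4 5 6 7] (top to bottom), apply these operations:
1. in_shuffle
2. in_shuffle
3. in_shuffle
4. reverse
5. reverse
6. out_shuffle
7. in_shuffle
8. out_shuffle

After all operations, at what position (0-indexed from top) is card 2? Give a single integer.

Answer: 7

Derivation:
After op 1 (in_shuffle): [4 0 5 1 6 2 7 3]
After op 2 (in_shuffle): [6 4 2 0 7 5 3 1]
After op 3 (in_shuffle): [7 6 5 4 3 2 1 0]
After op 4 (reverse): [0 1 2 3 4 5 6 7]
After op 5 (reverse): [7 6 5 4 3 2 1 0]
After op 6 (out_shuffle): [7 3 6 2 5 1 4 0]
After op 7 (in_shuffle): [5 7 1 3 4 6 0 2]
After op 8 (out_shuffle): [5 4 7 6 1 0 3 2]
Card 2 is at position 7.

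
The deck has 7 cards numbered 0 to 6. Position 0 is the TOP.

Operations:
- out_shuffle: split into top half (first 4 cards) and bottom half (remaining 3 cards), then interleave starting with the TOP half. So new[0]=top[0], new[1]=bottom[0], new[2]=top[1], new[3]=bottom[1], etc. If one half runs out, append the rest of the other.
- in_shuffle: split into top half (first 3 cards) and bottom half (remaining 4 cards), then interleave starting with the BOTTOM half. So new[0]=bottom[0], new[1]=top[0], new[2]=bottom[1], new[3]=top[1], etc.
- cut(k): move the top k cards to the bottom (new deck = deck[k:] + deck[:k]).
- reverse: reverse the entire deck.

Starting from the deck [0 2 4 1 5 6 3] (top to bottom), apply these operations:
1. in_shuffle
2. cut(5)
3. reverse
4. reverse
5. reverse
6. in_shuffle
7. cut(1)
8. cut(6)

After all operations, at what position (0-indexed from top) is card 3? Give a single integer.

Answer: 4

Derivation:
After op 1 (in_shuffle): [1 0 5 2 6 4 3]
After op 2 (cut(5)): [4 3 1 0 5 2 6]
After op 3 (reverse): [6 2 5 0 1 3 4]
After op 4 (reverse): [4 3 1 0 5 2 6]
After op 5 (reverse): [6 2 5 0 1 3 4]
After op 6 (in_shuffle): [0 6 1 2 3 5 4]
After op 7 (cut(1)): [6 1 2 3 5 4 0]
After op 8 (cut(6)): [0 6 1 2 3 5 4]
Card 3 is at position 4.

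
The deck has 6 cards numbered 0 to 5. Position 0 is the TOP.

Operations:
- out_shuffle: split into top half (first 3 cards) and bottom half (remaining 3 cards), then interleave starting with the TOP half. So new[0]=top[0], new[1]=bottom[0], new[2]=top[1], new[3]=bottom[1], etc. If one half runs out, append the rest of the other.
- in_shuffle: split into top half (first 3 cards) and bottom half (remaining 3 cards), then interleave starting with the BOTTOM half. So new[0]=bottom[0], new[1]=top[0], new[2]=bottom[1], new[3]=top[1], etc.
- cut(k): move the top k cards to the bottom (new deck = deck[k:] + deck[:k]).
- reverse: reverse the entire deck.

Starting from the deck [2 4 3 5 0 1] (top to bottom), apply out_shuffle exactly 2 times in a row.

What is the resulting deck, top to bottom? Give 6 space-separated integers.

Answer: 2 0 5 3 4 1

Derivation:
After op 1 (out_shuffle): [2 5 4 0 3 1]
After op 2 (out_shuffle): [2 0 5 3 4 1]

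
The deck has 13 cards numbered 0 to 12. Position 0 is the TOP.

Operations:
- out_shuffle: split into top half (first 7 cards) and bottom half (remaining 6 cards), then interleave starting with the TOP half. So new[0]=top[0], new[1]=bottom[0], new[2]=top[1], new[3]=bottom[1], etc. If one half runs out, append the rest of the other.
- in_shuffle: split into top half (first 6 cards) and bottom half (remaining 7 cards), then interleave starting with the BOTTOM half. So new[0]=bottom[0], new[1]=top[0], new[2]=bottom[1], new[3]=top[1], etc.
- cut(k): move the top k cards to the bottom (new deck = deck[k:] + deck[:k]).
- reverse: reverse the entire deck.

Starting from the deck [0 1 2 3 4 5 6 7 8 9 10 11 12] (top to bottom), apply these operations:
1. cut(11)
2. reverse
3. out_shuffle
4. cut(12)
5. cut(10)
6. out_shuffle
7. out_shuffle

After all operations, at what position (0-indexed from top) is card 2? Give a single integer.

Answer: 2

Derivation:
After op 1 (cut(11)): [11 12 0 1 2 3 4 5 6 7 8 9 10]
After op 2 (reverse): [10 9 8 7 6 5 4 3 2 1 0 12 11]
After op 3 (out_shuffle): [10 3 9 2 8 1 7 0 6 12 5 11 4]
After op 4 (cut(12)): [4 10 3 9 2 8 1 7 0 6 12 5 11]
After op 5 (cut(10)): [12 5 11 4 10 3 9 2 8 1 7 0 6]
After op 6 (out_shuffle): [12 2 5 8 11 1 4 7 10 0 3 6 9]
After op 7 (out_shuffle): [12 7 2 10 5 0 8 3 11 6 1 9 4]
Card 2 is at position 2.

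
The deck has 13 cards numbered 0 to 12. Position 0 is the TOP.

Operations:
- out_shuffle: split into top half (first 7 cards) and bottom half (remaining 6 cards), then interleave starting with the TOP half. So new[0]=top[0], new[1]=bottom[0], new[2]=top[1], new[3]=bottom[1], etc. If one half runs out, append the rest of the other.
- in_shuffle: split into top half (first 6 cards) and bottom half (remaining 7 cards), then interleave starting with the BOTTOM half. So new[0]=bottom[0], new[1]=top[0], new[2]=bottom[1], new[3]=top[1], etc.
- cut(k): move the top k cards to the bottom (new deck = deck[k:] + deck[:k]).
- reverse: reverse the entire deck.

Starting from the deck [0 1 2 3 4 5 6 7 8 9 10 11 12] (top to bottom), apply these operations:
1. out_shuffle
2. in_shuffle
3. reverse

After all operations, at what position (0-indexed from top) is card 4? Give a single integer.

After op 1 (out_shuffle): [0 7 1 8 2 9 3 10 4 11 5 12 6]
After op 2 (in_shuffle): [3 0 10 7 4 1 11 8 5 2 12 9 6]
After op 3 (reverse): [6 9 12 2 5 8 11 1 4 7 10 0 3]
Card 4 is at position 8.

Answer: 8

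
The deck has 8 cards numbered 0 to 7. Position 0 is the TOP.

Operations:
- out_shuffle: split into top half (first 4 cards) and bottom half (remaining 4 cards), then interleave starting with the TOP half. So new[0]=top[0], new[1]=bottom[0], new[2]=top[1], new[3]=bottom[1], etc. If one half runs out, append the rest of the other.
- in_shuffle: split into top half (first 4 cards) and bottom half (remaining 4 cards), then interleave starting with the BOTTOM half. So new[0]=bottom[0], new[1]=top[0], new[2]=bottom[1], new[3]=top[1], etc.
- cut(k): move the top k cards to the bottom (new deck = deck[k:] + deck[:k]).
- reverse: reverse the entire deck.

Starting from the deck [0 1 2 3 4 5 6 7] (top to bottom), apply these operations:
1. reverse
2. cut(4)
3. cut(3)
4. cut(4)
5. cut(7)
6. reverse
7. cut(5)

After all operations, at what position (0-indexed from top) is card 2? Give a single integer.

Answer: 7

Derivation:
After op 1 (reverse): [7 6 5 4 3 2 1 0]
After op 2 (cut(4)): [3 2 1 0 7 6 5 4]
After op 3 (cut(3)): [0 7 6 5 4 3 2 1]
After op 4 (cut(4)): [4 3 2 1 0 7 6 5]
After op 5 (cut(7)): [5 4 3 2 1 0 7 6]
After op 6 (reverse): [6 7 0 1 2 3 4 5]
After op 7 (cut(5)): [3 4 5 6 7 0 1 2]
Card 2 is at position 7.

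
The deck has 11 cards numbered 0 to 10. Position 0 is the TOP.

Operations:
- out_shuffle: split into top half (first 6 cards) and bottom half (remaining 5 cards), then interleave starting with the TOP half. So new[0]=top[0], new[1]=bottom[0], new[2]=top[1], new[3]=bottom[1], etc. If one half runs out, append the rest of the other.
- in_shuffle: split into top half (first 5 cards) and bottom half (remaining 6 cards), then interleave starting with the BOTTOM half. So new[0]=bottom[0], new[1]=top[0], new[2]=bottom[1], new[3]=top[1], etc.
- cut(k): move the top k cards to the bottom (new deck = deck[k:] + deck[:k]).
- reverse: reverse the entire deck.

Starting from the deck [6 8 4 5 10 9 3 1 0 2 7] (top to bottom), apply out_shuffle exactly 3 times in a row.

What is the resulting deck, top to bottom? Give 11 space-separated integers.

Answer: 6 1 5 7 3 4 2 9 8 0 10

Derivation:
After op 1 (out_shuffle): [6 3 8 1 4 0 5 2 10 7 9]
After op 2 (out_shuffle): [6 5 3 2 8 10 1 7 4 9 0]
After op 3 (out_shuffle): [6 1 5 7 3 4 2 9 8 0 10]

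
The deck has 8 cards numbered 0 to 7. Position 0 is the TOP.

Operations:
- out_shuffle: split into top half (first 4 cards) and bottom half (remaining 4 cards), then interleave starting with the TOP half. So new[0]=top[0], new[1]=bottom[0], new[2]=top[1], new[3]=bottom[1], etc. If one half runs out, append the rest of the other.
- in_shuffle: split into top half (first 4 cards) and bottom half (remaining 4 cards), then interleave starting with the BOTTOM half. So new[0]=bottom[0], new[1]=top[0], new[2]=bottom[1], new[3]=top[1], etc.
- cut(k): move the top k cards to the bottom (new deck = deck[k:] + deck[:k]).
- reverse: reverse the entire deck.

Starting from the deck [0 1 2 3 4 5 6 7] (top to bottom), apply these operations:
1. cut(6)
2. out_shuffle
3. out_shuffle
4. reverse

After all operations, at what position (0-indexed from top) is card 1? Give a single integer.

After op 1 (cut(6)): [6 7 0 1 2 3 4 5]
After op 2 (out_shuffle): [6 2 7 3 0 4 1 5]
After op 3 (out_shuffle): [6 0 2 4 7 1 3 5]
After op 4 (reverse): [5 3 1 7 4 2 0 6]
Card 1 is at position 2.

Answer: 2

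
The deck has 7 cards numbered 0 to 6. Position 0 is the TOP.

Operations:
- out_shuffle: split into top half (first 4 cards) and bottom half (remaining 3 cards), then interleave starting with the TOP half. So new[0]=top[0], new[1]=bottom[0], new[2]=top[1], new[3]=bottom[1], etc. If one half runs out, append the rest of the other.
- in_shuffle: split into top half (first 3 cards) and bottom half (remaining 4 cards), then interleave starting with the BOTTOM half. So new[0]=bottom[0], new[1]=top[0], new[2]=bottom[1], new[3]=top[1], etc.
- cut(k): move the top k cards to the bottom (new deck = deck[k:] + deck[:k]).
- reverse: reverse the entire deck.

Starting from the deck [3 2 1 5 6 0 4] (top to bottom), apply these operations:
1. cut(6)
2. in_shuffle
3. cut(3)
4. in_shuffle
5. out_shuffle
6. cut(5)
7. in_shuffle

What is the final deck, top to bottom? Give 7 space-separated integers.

Answer: 4 5 3 6 2 0 1

Derivation:
After op 1 (cut(6)): [4 3 2 1 5 6 0]
After op 2 (in_shuffle): [1 4 5 3 6 2 0]
After op 3 (cut(3)): [3 6 2 0 1 4 5]
After op 4 (in_shuffle): [0 3 1 6 4 2 5]
After op 5 (out_shuffle): [0 4 3 2 1 5 6]
After op 6 (cut(5)): [5 6 0 4 3 2 1]
After op 7 (in_shuffle): [4 5 3 6 2 0 1]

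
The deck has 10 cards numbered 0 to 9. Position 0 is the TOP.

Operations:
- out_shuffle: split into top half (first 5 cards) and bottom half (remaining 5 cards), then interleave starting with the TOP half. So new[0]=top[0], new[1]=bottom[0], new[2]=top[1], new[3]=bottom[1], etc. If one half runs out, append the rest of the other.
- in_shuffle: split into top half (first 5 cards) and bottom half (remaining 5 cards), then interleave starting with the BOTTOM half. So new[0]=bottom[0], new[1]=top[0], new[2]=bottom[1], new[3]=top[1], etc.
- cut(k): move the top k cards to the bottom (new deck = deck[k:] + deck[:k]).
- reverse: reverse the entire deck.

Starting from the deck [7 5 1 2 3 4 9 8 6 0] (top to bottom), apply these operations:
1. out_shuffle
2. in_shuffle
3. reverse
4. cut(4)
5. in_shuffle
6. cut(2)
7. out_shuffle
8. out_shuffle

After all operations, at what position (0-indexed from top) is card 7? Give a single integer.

After op 1 (out_shuffle): [7 4 5 9 1 8 2 6 3 0]
After op 2 (in_shuffle): [8 7 2 4 6 5 3 9 0 1]
After op 3 (reverse): [1 0 9 3 5 6 4 2 7 8]
After op 4 (cut(4)): [5 6 4 2 7 8 1 0 9 3]
After op 5 (in_shuffle): [8 5 1 6 0 4 9 2 3 7]
After op 6 (cut(2)): [1 6 0 4 9 2 3 7 8 5]
After op 7 (out_shuffle): [1 2 6 3 0 7 4 8 9 5]
After op 8 (out_shuffle): [1 7 2 4 6 8 3 9 0 5]
Card 7 is at position 1.

Answer: 1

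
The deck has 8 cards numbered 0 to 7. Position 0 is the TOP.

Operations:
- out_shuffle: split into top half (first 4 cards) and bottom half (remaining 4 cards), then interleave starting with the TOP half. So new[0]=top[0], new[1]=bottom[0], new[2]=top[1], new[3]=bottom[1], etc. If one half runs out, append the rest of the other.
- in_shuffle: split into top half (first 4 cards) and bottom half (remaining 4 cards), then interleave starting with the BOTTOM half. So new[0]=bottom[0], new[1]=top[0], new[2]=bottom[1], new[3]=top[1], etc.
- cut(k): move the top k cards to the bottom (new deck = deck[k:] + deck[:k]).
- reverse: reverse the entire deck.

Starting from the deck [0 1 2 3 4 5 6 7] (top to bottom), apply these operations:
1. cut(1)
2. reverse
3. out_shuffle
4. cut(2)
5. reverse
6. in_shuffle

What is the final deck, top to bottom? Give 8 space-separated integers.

After op 1 (cut(1)): [1 2 3 4 5 6 7 0]
After op 2 (reverse): [0 7 6 5 4 3 2 1]
After op 3 (out_shuffle): [0 4 7 3 6 2 5 1]
After op 4 (cut(2)): [7 3 6 2 5 1 0 4]
After op 5 (reverse): [4 0 1 5 2 6 3 7]
After op 6 (in_shuffle): [2 4 6 0 3 1 7 5]

Answer: 2 4 6 0 3 1 7 5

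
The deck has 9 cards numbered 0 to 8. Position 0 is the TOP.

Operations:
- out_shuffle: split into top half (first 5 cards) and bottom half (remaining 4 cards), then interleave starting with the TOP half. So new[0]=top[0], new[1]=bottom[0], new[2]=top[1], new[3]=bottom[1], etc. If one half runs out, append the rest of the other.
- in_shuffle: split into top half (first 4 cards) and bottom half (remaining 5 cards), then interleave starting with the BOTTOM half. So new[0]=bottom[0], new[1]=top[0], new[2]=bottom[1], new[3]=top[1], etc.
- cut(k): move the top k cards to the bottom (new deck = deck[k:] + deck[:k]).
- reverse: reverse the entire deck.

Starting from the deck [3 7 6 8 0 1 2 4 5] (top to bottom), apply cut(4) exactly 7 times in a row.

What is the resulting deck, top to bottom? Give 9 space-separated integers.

Answer: 7 6 8 0 1 2 4 5 3

Derivation:
After op 1 (cut(4)): [0 1 2 4 5 3 7 6 8]
After op 2 (cut(4)): [5 3 7 6 8 0 1 2 4]
After op 3 (cut(4)): [8 0 1 2 4 5 3 7 6]
After op 4 (cut(4)): [4 5 3 7 6 8 0 1 2]
After op 5 (cut(4)): [6 8 0 1 2 4 5 3 7]
After op 6 (cut(4)): [2 4 5 3 7 6 8 0 1]
After op 7 (cut(4)): [7 6 8 0 1 2 4 5 3]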